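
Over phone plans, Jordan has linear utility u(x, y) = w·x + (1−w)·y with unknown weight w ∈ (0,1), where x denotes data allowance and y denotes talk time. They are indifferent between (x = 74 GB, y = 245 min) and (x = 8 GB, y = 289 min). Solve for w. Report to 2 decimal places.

w = 0.40

u(74,245) = u(8,289) means w·74 + (1−w)·245 = w·8 + (1−w)·289.
Rearranging, 66·w − 44·(1−w) = 0.
So w/(1−w) = 44/66 = 0.6667, giving w = 44/(66+44) = 0.40.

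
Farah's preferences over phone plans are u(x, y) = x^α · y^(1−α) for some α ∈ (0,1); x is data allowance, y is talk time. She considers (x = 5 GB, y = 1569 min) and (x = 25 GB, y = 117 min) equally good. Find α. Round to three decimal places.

The Cobb–Douglas utilities coincide, so 5^α·1569^(1−α) = 25^α·117^(1−α).
Taking logs: α·ln 5 + (1−α)·ln 1569 = α·ln 25 + (1−α)·ln 117, i.e. α·-1.609438 = (1−α)·-2.596020.
Thus α·(-4.205458) = -2.596020, so α = -2.596020/-4.205458 ≈ 0.617.

α ≈ 0.617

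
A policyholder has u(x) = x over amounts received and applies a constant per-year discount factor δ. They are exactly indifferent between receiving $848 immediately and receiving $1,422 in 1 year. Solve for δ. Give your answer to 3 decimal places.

The payoff in 1 year is discounted by δ, so u(848) = δ·u(1422) and δ = u(848)/u(1422).
With u(x) = x: δ = 848/1422 = 0.59634.

δ ≈ 0.596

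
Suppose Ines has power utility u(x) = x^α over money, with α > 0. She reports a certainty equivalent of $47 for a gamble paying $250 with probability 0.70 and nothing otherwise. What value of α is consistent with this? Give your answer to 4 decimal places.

α ≈ 0.2134

The lottery's expected utility is 0.70·u(250) + 0.30·u(0) = 0.70·250^α (since u(0) = 0 for α > 0).
Setting u(47) equal to that: 47^α = 0.70·250^α ⇒ (47/250)^α = 0.70.
Taking logs: α·ln(47/250) = ln(0.70), so α = -0.3566749 / -1.6713133 ≈ 0.2134.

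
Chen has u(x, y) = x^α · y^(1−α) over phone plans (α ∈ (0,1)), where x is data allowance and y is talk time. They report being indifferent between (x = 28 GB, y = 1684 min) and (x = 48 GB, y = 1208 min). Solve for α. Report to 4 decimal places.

Indifference: 28^α · 1684^(1−α) = 48^α · 1208^(1−α).
Taking logs: α·ln 28 + (1−α)·ln 1684 = α·ln 48 + (1−α)·ln 1208, i.e. α·-0.5389965 = (1−α)·-0.3322058.
So α/(1−α) = (-0.3322058)/(-0.5389965) = 0.6163413, and α = 0.6163413/1.6163413 ≈ 0.3813.

α ≈ 0.3813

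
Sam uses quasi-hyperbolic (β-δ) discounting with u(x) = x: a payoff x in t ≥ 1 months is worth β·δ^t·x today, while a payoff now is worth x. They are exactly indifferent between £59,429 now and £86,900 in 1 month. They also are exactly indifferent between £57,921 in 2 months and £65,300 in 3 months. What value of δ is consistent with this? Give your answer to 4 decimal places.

δ ≈ 0.8870

From the later pair, β·δ^2·57921 = β·δ^3·65300; dividing through, δ = 57921/65300 = 0.88700.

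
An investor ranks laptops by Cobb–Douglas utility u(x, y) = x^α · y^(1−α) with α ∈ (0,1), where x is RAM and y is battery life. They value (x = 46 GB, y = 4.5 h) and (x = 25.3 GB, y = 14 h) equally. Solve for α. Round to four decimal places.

α ≈ 0.6550

Indifference: 46^α · 4.5^(1−α) = 25.3^α · 14^(1−α).
Rearrange to (46/25.3)^α = (14/4.5)^(1−α) and take logs: α·0.5978370 = (1−α)·1.1349799.
Thus α·(1.7328169) = 1.1349799, so α = 1.1349799/1.7328169 ≈ 0.6550.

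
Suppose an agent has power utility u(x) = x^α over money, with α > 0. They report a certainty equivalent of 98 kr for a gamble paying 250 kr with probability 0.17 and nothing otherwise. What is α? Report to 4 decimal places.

The lottery's expected utility is 0.17·u(250) + 0.83·u(0) = 0.17·250^α (since u(0) = 0 for α > 0).
Equating: 98^α = 0.17·250^α, i.e. 0.3920^α = 0.17.
Taking logs: α·ln(98/250) = ln(0.17), so α = -1.7719568 / -0.9364934 ≈ 1.8921.

α ≈ 1.8921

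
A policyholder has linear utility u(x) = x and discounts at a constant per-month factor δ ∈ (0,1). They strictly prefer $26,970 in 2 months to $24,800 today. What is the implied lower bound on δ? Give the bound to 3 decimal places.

The preference means 24800 < δ^2·26970.
Dividing by 26970: δ^2 > 0.91954. Both sides are positive, so the square root keeps the direction.
δ > 0.91954^(1/2) = 0.959.

δ > 0.959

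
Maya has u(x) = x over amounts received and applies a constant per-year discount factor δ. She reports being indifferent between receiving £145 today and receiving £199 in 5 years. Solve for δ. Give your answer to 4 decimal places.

Equating discounted utilities: u(145) = δ^5·u(199) ⇒ δ^5 = u(145)/u(199).
With u(x) = x: δ^5 = 145/199 = 0.72864.
So δ = 0.72864^(1/5) ≈ 0.9386.

δ ≈ 0.9386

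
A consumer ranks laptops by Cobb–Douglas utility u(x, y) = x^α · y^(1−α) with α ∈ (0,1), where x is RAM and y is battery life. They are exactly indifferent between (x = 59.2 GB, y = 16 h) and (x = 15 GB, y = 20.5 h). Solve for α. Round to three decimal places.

α ≈ 0.153

Set the two utilities equal: 59.2^α·16^(1−α) = 15^α·20.5^(1−α).
Taking logs: α·ln 59.2 + (1−α)·ln 16 = α·ln 15 + (1−α)·ln 20.5, i.e. α·1.372871 = (1−α)·0.247836.
So α/(1−α) = (0.247836)/(1.372871) = 0.180524, and α = 0.180524/1.180524 ≈ 0.153.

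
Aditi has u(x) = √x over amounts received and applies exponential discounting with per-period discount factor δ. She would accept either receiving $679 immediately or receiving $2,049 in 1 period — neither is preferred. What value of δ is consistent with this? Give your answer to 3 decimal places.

Indifference means u(679) = δ · u(2049), so δ = u(679)/u(2049).
With u(x) = √x: δ = √679/√2049 = √(679/2049) = 0.57566.

δ ≈ 0.576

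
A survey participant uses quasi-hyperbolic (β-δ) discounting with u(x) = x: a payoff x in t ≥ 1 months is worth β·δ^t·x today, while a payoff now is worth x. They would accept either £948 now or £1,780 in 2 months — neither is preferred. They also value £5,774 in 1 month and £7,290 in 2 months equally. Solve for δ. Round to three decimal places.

δ ≈ 0.792

From the later pair, β·δ^1·5774 = β·δ^2·7290; dividing through, δ = 5774/7290 = 0.79204.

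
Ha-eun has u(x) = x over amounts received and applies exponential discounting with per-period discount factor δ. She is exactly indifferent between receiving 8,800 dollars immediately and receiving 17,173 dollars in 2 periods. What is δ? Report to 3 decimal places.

The payoff in 2 periods is discounted by δ^2, so u(8800) = δ^2·u(17173) and δ^2 = u(8800)/u(17173).
With u(x) = x: δ^2 = 8800/17173 = 0.51243.
Hence δ = (0.51243)^(1/2) = 0.71584.

δ ≈ 0.716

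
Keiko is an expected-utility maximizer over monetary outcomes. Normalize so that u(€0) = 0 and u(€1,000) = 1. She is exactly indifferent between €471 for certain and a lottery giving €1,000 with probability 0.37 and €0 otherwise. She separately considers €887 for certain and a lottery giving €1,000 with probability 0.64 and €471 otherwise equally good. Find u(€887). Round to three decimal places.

0.773

First, u(€471) = 0.37·u(€1,000) + 0.63·u(€0) = 0.37.
The second indifference gives u(€887) = 0.64·u(€1,000) + 0.36·u(€471) = 0.64·1.00 + 0.36·0.37 = 0.7732.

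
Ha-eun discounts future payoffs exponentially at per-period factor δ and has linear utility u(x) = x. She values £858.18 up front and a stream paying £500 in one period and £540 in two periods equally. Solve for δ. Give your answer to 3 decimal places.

Equating present values: 858.18 = 500δ + 540δ².
So 540δ² + 500δ − 858.18 = 0.
The positive root is δ = [−500 + √(500² + 4·540·858.18)] / (2·540) = (−500 + 1450.403)/1080 ≈ 0.880.

δ ≈ 0.880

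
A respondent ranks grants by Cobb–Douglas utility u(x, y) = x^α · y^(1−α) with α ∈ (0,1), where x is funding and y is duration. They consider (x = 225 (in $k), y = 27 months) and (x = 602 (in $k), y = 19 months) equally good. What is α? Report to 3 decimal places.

Indifference: 225^α · 27^(1−α) = 602^α · 19^(1−α).
Taking logs: α·ln 225 + (1−α)·ln 27 = α·ln 602 + (1−α)·ln 19, i.e. α·-0.984157 = (1−α)·-0.351398.
Thus α·(-1.335555) = -0.351398, so α = -0.351398/-1.335555 ≈ 0.263.

α ≈ 0.263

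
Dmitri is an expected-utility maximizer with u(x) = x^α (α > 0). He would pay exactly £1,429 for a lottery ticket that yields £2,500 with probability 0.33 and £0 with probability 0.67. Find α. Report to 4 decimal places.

The lottery's expected utility is 0.33·u(2500) + 0.67·u(0) = 0.33·2500^α (since u(0) = 0 for α > 0).
Indifference: 1429^α = 0.33·2500^α, so (1429/2500)^α = 0.33.
Take logs: α = ln 0.33 / ln(1429/2500) ≈ 1.982176.

α ≈ 1.9822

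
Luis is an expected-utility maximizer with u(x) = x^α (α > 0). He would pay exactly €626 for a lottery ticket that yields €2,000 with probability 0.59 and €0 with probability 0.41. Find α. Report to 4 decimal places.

EU(lottery) = 0.59·2000^α + 0.41·0 = 0.59·2000^α.
Indifference: 626^α = 0.59·2000^α, so (626/2000)^α = 0.59.
α = ln(0.59) / ln(626/2000) = -0.5276327/-1.1615521 ≈ 0.4542.

α ≈ 0.4542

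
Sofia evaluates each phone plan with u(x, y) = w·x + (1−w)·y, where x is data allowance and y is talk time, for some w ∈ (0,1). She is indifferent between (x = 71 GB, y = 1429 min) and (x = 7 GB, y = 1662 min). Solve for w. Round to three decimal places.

w = 0.785

u(71,1429) = u(7,1662) means w·71 + (1−w)·1429 = w·7 + (1−w)·1662.
w·(71−7) = (1−w)·(1662−1429), i.e. w·64 = (1−w)·233.
Hence w = 233/(64+233) = 233/297 = 0.785.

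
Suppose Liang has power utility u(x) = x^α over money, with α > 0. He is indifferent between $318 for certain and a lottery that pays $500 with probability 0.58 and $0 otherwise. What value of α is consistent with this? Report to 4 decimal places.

The lottery's expected utility is 0.58·u(500) + 0.42·u(0) = 0.58·500^α (since u(0) = 0 for α > 0).
Equating: 318^α = 0.58·500^α, i.e. 0.6360^α = 0.58.
α = ln(0.58) / ln(318/500) = -0.5447272/-0.4525567 ≈ 1.2037.

α ≈ 1.2037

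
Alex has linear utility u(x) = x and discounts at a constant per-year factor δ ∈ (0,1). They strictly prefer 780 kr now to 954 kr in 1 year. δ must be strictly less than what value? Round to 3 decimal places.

δ < 0.818

Comparing present values: 780 > δ·954.
So δ < 780/954 = 0.81761.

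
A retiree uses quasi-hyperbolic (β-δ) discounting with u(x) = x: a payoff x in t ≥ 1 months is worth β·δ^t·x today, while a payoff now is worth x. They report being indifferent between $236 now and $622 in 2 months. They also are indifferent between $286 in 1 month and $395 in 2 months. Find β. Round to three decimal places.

Both payoffs in the second observation are in the future, so β drops out: δ^1·286 = δ^2·395 ⇒ δ = 286/395 = 0.72405.
Substituting δ into 236 = β·δ^2·622: β = 236/(326.083) ≈ 0.724.

β ≈ 0.724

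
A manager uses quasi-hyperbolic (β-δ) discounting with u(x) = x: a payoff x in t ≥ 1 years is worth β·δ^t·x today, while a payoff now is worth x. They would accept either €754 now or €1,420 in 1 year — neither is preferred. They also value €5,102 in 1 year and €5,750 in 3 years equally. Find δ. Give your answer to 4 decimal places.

δ ≈ 0.9420

The second indifference involves only future payoffs, so β cancels: β·δ^1·5102 = β·δ^3·5750, giving δ^2 = 5102/5750 = 0.88730, so δ = 0.94197.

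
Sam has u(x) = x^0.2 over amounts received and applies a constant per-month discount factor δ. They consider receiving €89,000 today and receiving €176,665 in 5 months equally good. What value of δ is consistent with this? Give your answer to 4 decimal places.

δ ≈ 0.9729

Equating discounted utilities: u(89000) = δ^5·u(176665) ⇒ δ^5 = u(89000)/u(176665).
Since u(x) = x^0.2, δ^5 = (89000/176665)^0.2 = 0.50378^0.2 = 0.87186.
So δ = 0.87186^(1/5) ≈ 0.9729.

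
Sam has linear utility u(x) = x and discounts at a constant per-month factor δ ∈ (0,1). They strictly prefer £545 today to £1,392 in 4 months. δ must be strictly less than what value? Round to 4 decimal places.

Comparing present values: 545 > δ^4·1392.
Hence δ^4 < 545/1392 = 0.39152, and x ↦ x^(1/4) is increasing on (0,∞).
δ < 0.39152^(1/4) = 0.7910.

δ < 0.7910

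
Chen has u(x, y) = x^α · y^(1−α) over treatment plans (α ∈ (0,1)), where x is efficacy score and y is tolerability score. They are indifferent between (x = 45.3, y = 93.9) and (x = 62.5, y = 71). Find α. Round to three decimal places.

α ≈ 0.465

Indifference: 45.3^α · 93.9^(1−α) = 62.5^α · 71^(1−α).
Taking logs: α·ln 45.3 + (1−α)·ln 93.9 = α·ln 62.5 + (1−α)·ln 71, i.e. α·-0.321860 = (1−α)·-0.279551.
So α/(1−α) = (-0.279551)/(-0.321860) = 0.868548, and α = 0.868548/1.868548 ≈ 0.465.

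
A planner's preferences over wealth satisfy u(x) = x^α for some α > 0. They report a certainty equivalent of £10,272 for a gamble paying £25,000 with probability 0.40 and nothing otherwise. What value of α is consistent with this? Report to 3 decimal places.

α ≈ 1.030

EU(lottery) = 0.40·25000^α + 0.60·0 = 0.40·25000^α.
Setting u(10272) equal to that: 10272^α = 0.40·25000^α ⇒ (10272/25000)^α = 0.40.
α = ln(0.40) / ln(10272/25000) = -0.916291/-0.889454 ≈ 1.030.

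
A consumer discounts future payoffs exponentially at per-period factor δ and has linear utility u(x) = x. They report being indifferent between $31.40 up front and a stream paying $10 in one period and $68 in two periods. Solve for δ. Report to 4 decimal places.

Equating present values: 31.40 = 10δ + 68δ².
So 68δ² + 10δ − 31.40 = 0.
The positive root is δ = [−10 + √(10² + 4·68·31.40)] / (2·68) = (−10 + 92.956)/136 ≈ 0.6100.

δ ≈ 0.6100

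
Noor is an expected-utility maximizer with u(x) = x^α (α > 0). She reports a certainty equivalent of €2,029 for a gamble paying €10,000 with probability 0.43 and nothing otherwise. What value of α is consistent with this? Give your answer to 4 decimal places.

α ≈ 0.5291

EU(lottery) = 0.43·10000^α + 0.57·0 = 0.43·10000^α.
Equating: 2029^α = 0.43·10000^α, i.e. 0.2029^α = 0.43.
α = ln(0.43) / ln(2029/10000) = -0.8439701/-1.5950420 ≈ 0.5291.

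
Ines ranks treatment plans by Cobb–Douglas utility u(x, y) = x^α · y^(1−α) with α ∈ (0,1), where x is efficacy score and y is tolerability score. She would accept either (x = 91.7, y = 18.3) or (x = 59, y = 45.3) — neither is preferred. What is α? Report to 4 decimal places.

α ≈ 0.6727

Set the two utilities equal: 91.7^α·18.3^(1−α) = 59^α·45.3^(1−α).
Rearrange to (91.7/59)^α = (45.3/18.3)^(1−α) and take logs: α·0.4409849 = (1−α)·0.9064060.
Thus α·(1.3473909) = 0.9064060, so α = 0.9064060/1.3473909 ≈ 0.6727.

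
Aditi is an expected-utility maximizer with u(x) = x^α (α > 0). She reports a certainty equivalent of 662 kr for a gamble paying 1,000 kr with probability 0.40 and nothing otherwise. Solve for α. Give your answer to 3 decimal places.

EU(lottery) = 0.40·1000^α + 0.60·0 = 0.40·1000^α.
Setting u(662) equal to that: 662^α = 0.40·1000^α ⇒ (662/1000)^α = 0.40.
Take logs: α = ln 0.40 / ln(662/1000) ≈ 2.22137.

α ≈ 2.221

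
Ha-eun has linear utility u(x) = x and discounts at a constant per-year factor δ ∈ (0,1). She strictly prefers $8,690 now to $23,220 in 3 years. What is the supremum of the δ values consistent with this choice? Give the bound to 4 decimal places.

δ < 0.7206

Under u(x) = x this choice says 8690 > δ^3·23220.
Hence δ^3 < 8690/23220 = 0.37425, and x ↦ x^(1/3) is increasing on (0,∞).
δ < (8690/23220)^(1/3) ≈ 0.7206.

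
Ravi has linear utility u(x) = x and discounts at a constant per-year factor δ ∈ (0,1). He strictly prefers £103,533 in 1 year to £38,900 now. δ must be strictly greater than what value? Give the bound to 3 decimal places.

δ > 0.376

Comparing present values: 38900 < δ·103533.
Dividing through by 103533 gives δ > 0.37573.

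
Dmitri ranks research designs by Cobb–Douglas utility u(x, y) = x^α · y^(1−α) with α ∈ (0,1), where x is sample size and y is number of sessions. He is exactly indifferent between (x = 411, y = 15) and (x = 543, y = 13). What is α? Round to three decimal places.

α ≈ 0.339

Indifference: 411^α · 15^(1−α) = 543^α · 13^(1−α).
Taking logs: α·ln 411 + (1−α)·ln 15 = α·ln 543 + (1−α)·ln 13, i.e. α·-0.278516 = (1−α)·-0.143101.
With A = -0.278516 and B = -0.143101: α·A = (1−α)·B, so α = B/(A+B) = -0.143101/-0.421617 ≈ 0.339.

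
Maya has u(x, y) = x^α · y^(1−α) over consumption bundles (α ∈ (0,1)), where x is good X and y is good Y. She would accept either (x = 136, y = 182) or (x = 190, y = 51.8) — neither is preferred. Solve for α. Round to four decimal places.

α ≈ 0.7898

The Cobb–Douglas utilities coincide, so 136^α·182^(1−α) = 190^α·51.8^(1−α).
Rearrange to (136/190)^α = (51.8/182)^(1−α) and take logs: α·-0.3343692 = (1−α)·-1.2566165.
So α/(1−α) = (-1.2566165)/(-0.3343692) = 3.7581706, and α = 3.7581706/4.7581706 ≈ 0.7898.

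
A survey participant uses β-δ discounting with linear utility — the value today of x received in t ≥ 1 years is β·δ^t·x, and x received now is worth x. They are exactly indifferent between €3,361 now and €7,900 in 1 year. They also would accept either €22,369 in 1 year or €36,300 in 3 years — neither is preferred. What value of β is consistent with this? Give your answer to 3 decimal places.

β ≈ 0.542

From the later pair, β·δ^1·22369 = β·δ^3·36300; dividing through, δ^2 = 22369/36300 = 0.61623, so δ = 0.78500.
The first indifference: 3361 = β·δ·7900, so β = 3361/(δ·7900) = 3361/(0.78500·7900) ≈ 0.542.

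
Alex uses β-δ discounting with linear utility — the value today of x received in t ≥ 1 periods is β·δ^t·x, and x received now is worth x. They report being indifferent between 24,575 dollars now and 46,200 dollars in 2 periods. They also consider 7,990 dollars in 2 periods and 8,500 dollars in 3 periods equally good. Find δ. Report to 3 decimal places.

The second indifference involves only future payoffs, so β cancels: β·δ^2·7990 = β·δ^3·8500, giving δ = 7990/8500 = 0.94000.

δ ≈ 0.940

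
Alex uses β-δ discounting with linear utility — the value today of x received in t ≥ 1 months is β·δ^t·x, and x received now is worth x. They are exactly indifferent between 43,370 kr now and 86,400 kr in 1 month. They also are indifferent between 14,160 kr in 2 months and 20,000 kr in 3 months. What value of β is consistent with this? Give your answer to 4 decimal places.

From the later pair, β·δ^2·14160 = β·δ^3·20000; dividing through, δ = 14160/20000 = 0.70800.
Substituting δ into 43370 = β·δ·86400: β = 43370/(61171.200) ≈ 0.7090.

β ≈ 0.7090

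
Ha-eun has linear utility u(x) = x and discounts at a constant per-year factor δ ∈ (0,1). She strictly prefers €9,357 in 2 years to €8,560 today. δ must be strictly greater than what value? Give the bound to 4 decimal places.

δ > 0.9565

Under u(x) = x this choice says 8560 < δ^2·9357.
Hence δ^2 > 8560/9357 = 0.91482, and x ↦ x^(1/2) is increasing on (0,∞).
δ > 0.91482^(1/2) = 0.9565.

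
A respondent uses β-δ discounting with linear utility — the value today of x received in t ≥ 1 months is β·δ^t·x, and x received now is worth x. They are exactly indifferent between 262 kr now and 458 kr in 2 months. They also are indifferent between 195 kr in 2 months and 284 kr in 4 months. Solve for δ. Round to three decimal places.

Both payoffs in the second observation are in the future, so β drops out: δ^2·195 = δ^4·284 ⇒ δ^2 = 195/284 = 0.68662, so δ = 0.82863.

δ ≈ 0.829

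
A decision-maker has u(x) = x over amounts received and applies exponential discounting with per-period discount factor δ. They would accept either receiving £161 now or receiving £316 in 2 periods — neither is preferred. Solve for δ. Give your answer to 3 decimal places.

The payoff in 2 periods is discounted by δ^2, so u(161) = δ^2·u(316) and δ^2 = u(161)/u(316).
With u(x) = x: δ^2 = 161/316 = 0.50949.
Taking the square root: δ = 0.50949^(1/2) ≈ 0.714.

δ ≈ 0.714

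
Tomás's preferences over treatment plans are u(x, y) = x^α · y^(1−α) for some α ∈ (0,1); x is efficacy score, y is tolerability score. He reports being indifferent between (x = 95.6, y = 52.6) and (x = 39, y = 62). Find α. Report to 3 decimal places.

α ≈ 0.155

Set the two utilities equal: 95.6^α·52.6^(1−α) = 39^α·62^(1−α).
(95.6/39)^α = (62/52.6)^(1−α); take logs: α·ln(95.6/39) = (1−α)·ln(62/52.6), i.e. α·0.896611 = (1−α)·0.164418.
With A = 0.896611 and B = 0.164418: α·A = (1−α)·B, so α = B/(A+B) = 0.164418/1.061029 ≈ 0.155.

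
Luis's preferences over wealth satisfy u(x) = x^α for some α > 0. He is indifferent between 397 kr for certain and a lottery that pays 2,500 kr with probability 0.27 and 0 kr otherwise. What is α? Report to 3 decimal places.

The lottery's expected utility is 0.27·u(2500) + 0.73·u(0) = 0.27·2500^α (since u(0) = 0 for α > 0).
Indifference: 397^α = 0.27·2500^α, so (397/2500)^α = 0.27.
α = ln(0.27) / ln(397/2500) = -1.309333/-1.840110 ≈ 0.712.

α ≈ 0.712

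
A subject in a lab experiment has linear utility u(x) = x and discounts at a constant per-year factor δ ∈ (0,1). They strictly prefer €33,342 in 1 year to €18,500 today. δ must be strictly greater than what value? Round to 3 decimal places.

Comparing present values: 18500 < δ·33342.
So δ > 18500/33342 = 0.55486.

δ > 0.555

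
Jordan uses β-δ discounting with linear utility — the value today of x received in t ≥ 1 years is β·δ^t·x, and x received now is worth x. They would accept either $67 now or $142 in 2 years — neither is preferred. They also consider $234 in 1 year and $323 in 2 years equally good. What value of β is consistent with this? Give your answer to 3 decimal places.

Both payoffs in the second observation are in the future, so β drops out: δ^1·234 = δ^2·323 ⇒ δ = 234/323 = 0.72446.
Substituting δ into 67 = β·δ^2·142: β = 67/(74.527) ≈ 0.899.

β ≈ 0.899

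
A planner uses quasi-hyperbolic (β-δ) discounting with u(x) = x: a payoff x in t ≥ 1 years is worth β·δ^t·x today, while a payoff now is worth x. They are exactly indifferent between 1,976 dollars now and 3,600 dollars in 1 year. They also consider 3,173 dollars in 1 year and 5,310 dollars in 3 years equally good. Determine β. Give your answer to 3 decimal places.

β ≈ 0.710

Both payoffs in the second observation are in the future, so β drops out: δ^1·3173 = δ^3·5310 ⇒ δ^2 = 3173/5310 = 0.59755, so δ = 0.77301.
Substituting δ into 1976 = β·δ·3600: β = 1976/(2782.853) ≈ 0.710.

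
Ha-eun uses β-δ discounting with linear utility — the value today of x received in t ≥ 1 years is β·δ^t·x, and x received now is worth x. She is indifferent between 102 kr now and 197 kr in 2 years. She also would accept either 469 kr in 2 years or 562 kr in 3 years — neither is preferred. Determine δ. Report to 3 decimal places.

δ ≈ 0.835

From the later pair, β·δ^2·469 = β·δ^3·562; dividing through, δ = 469/562 = 0.83452.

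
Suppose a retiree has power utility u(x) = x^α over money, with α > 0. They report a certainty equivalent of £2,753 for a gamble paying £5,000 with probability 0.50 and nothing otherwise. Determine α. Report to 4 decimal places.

α ≈ 1.1615

EU(lottery) = 0.50·5000^α + 0.50·0 = 0.50·5000^α.
Indifference: 2753^α = 0.50·5000^α, so (2753/5000)^α = 0.50.
Take logs: α = ln 0.50 / ln(2753/5000) ≈ 1.161543.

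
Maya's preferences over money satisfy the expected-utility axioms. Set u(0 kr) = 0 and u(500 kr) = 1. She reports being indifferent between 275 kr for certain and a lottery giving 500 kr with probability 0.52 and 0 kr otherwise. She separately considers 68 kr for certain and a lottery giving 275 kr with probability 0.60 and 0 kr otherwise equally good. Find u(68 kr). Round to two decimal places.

The first gamble pins u(275 kr): it must equal 0.52·1 + 0.48·0 = 0.52.
Chaining: u(68 kr) = 0.60·0.52 + 0.40·0.00 = 0.3120.

0.31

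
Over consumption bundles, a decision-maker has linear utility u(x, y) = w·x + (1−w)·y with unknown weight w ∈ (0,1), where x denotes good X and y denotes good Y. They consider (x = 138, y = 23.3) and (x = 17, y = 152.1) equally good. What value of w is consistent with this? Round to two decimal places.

Indifference: w·138 + (1−w)·23.3 = w·17 + (1−w)·152.1.
Collecting terms: w·121 = (1−w)·128.8.
The marginal rate of substitution is 128.8/121, so w = 128.8/(121+128.8) = 0.52.

w = 0.52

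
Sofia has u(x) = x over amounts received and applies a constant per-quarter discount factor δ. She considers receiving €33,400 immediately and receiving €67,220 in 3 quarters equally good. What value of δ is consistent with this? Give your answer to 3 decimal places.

δ ≈ 0.792

Indifference means u(33400) = δ^3 · u(67220), so δ^3 = u(33400)/u(67220).
With u(x) = x: δ^3 = 33400/67220 = 0.49688.
So δ = 0.49688^(1/3) ≈ 0.792.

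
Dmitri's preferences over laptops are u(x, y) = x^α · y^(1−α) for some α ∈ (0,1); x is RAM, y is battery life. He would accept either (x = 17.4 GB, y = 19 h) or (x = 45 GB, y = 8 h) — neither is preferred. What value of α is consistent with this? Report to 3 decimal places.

α ≈ 0.477

Indifference: 17.4^α · 19^(1−α) = 45^α · 8^(1−α).
(17.4/45)^α = (8/19)^(1−α); take logs: α·ln(17.4/45) = (1−α)·ln(8/19), i.e. α·-0.950192 = (1−α)·-0.864997.
With A = -0.950192 and B = -0.864997: α·A = (1−α)·B, so α = B/(A+B) = -0.864997/-1.815189 ≈ 0.477.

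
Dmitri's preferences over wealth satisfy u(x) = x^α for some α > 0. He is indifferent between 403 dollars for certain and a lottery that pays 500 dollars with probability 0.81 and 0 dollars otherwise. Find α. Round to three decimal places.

Since u(0) = 0, the lottery's EU is 0.81·500^α.
Setting u(403) equal to that: 403^α = 0.81·500^α ⇒ (403/500)^α = 0.81.
Taking logs: α·ln(403/500) = ln(0.81), so α = -0.210721 / -0.215672 ≈ 0.977.

α ≈ 0.977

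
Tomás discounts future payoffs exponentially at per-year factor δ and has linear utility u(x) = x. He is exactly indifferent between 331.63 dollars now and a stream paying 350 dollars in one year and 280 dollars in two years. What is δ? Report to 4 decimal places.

The stream is worth 350δ + 280δ² today, so 350δ + 280δ² = 331.63.
That is, 280δ² + 350δ − 331.63 = 0, a quadratic in δ.
δ = (−350 + √(350² + 4·280·331.63)) / (2·280) = (−350 + √493925.60) / 560 ≈ 0.6300.

δ ≈ 0.6300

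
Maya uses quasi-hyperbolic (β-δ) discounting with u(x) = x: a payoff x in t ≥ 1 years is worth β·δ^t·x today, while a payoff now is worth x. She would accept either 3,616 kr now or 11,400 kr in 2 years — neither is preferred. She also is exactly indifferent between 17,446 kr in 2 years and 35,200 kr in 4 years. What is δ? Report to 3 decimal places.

δ ≈ 0.704

Both payoffs in the second observation are in the future, so β drops out: δ^2·17446 = δ^4·35200 ⇒ δ^2 = 17446/35200 = 0.49562, so δ = 0.70401.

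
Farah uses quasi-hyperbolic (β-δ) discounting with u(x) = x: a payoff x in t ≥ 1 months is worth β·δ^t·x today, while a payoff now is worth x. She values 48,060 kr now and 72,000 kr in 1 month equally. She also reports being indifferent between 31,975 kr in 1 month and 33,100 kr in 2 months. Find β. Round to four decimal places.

β ≈ 0.6910

From the later pair, β·δ^1·31975 = β·δ^2·33100; dividing through, δ = 31975/33100 = 0.96601.
Now use the now-vs-future pair: 48060 = β·δ·72000 gives β = 48060/(0.96601·72000) ≈ 0.6910.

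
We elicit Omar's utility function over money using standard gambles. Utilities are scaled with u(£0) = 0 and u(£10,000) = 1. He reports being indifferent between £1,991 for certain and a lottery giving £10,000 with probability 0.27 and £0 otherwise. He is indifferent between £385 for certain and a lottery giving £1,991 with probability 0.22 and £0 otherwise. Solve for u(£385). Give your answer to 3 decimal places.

The first gamble pins u(£1,991): it must equal 0.27·1 + 0.73·0 = 0.27.
Then u(£385) = 0.22·u(£1,991) + 0.78·u(£0) = 0.22·0.27 + 0.78·0.00 = 0.0594.

0.059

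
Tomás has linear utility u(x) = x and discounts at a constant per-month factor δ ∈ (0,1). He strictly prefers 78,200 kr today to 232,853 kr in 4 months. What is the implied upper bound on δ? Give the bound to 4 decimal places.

The preference means 78200 > δ^4·232853.
Hence δ^4 < 78200/232853 = 0.33583, and x ↦ x^(1/4) is increasing on (0,∞).
δ < (78200/232853)^(1/4) ≈ 0.7613.

δ < 0.7613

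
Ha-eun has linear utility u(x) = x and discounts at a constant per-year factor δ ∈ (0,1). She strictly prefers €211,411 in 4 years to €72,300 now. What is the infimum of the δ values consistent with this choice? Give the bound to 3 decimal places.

δ > 0.765

The preference means 72300 < δ^4·211411.
So δ^4 > 72300/211411 = 0.34199; taking the 4th root of both positive sides preserves the inequality.
δ > 0.34199^(1/4) = 0.765.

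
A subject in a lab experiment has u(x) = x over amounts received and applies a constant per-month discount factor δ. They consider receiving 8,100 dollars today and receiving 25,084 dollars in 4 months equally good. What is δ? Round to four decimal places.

δ ≈ 0.7538

Indifference means u(8100) = δ^4 · u(25084), so δ^4 = u(8100)/u(25084).
With u(x) = x: δ^4 = 8100/25084 = 0.32292.
Taking the 4th root: δ = 0.32292^(1/4) ≈ 0.7538.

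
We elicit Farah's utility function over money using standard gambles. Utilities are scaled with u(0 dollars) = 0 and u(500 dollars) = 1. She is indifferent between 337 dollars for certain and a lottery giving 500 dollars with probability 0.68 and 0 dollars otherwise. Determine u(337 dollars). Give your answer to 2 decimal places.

0.68

The indifference gives u(337 dollars) = 0.68·u(500 dollars) + 0.32·u(0 dollars) = 0.68·1 + 0.32·0 = 0.68.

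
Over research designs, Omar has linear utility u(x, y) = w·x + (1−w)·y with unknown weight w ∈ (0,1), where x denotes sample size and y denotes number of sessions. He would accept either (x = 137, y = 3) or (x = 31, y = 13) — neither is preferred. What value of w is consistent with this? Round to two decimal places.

u(137,3) = u(31,13) means w·137 + (1−w)·3 = w·31 + (1−w)·13.
Collecting terms: w·106 = (1−w)·10.
The marginal rate of substitution is 10/106, so w = 10/(106+10) = 0.09.

w = 0.09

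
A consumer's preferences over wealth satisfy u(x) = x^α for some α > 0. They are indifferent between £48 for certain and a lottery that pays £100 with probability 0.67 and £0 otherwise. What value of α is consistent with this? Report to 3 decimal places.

EU(lottery) = 0.67·100^α + 0.33·0 = 0.67·100^α.
Setting u(48) equal to that: 48^α = 0.67·100^α ⇒ (48/100)^α = 0.67.
Take logs: α = ln 0.67 / ln(48/100) ≈ 0.54563.

α ≈ 0.546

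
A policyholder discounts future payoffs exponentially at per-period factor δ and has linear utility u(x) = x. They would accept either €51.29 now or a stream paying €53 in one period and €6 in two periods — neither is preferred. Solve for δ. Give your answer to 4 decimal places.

δ ≈ 0.8801

Present value of the stream is 53·δ + 6·δ². Indifference gives 53δ + 6δ² = 51.29.
Rearranged: 6δ² + 53δ − 51.29 = 0.
By the quadratic formula (taking the positive root), δ = (−53 + √4039.96) / 12 ≈ 0.8801.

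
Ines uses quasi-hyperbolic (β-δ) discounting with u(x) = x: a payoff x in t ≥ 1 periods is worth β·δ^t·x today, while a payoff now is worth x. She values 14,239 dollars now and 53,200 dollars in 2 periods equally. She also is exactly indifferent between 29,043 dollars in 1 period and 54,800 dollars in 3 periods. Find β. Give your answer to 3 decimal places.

The second indifference involves only future payoffs, so β cancels: β·δ^1·29043 = β·δ^3·54800, giving δ^2 = 29043/54800 = 0.52998, so δ = 0.72800.
Now use the now-vs-future pair: 14239 = β·δ^2·53200 gives β = 14239/(0.52998·53200) ≈ 0.505.

β ≈ 0.505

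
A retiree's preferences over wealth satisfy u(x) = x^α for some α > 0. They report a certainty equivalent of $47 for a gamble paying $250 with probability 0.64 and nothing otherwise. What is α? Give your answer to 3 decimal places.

The lottery's expected utility is 0.64·u(250) + 0.36·u(0) = 0.64·250^α (since u(0) = 0 for α > 0).
Setting u(47) equal to that: 47^α = 0.64·250^α ⇒ (47/250)^α = 0.64.
Take logs: α = ln 0.64 / ln(47/250) ≈ 0.26703.

α ≈ 0.267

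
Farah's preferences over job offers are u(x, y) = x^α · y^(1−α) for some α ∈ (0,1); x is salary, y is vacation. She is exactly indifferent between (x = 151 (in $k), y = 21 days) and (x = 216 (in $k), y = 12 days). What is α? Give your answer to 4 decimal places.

Set the two utilities equal: 151^α·21^(1−α) = 216^α·12^(1−α).
Rearrange to (151/216)^α = (12/21)^(1−α) and take logs: α·-0.3579986 = (1−α)·-0.5596158.
With A = -0.3579986 and B = -0.5596158: α·A = (1−α)·B, so α = B/(A+B) = -0.5596158/-0.9176144 ≈ 0.6099.

α ≈ 0.6099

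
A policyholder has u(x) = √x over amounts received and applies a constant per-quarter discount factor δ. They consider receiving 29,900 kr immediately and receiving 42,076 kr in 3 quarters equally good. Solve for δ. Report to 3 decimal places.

The payoff in 3 quarters is discounted by δ^3, so u(29900) = δ^3·u(42076) and δ^3 = u(29900)/u(42076).
Since u(x) = √x, δ^3 = √(29900/42076) = 0.84298.
Taking the cube root: δ = 0.84298^(1/3) ≈ 0.945.

δ ≈ 0.945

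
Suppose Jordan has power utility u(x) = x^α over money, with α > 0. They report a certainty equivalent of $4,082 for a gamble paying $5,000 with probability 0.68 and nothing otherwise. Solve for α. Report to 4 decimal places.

Since u(0) = 0, the lottery's EU is 0.68·5000^α.
Indifference: 4082^α = 0.68·5000^α, so (4082/5000)^α = 0.68.
Take logs: α = ln 0.68 / ln(4082/5000) ≈ 1.901212.

α ≈ 1.9012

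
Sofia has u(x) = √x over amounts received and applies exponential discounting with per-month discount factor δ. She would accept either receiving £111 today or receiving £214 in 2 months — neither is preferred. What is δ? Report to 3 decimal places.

Indifference means u(111) = δ^2 · u(214), so δ^2 = u(111)/u(214).
With u(x) = √x: δ^2 = √111/√214 = √(111/214) = 0.72020.
Taking the square root: δ = 0.72020^(1/2) ≈ 0.849.

δ ≈ 0.849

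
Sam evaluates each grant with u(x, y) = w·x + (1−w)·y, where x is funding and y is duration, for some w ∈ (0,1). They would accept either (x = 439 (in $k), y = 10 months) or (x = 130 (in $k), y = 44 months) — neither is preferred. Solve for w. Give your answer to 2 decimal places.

w = 0.10

u(439,10) = u(130,44) means w·439 + (1−w)·10 = w·130 + (1−w)·44.
Collecting terms: w·309 = (1−w)·34.
So w/(1−w) = 34/309 = 0.1100, giving w = 34/(309+34) = 0.10.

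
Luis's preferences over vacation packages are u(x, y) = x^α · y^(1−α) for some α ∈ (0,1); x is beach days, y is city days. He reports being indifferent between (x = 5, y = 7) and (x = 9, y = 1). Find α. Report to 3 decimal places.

α ≈ 0.768

Set the two utilities equal: 5^α·7^(1−α) = 9^α·1^(1−α).
(5/9)^α = (1/7)^(1−α); take logs: α·ln(5/9) = (1−α)·ln(1/7), i.e. α·-0.587787 = (1−α)·-1.945910.
So α/(1−α) = (-1.945910)/(-0.587787) = 3.310570, and α = 3.310570/4.310570 ≈ 0.768.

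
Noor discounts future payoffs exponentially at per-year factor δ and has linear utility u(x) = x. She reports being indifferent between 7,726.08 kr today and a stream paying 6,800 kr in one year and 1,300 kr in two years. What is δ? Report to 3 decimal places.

δ ≈ 0.960

Present value of the stream is 6800·δ + 1300·δ². Indifference gives 6800δ + 1300δ² = 7726.08.
That is, 1300δ² + 6800δ − 7726.08 = 0, a quadratic in δ.
The positive root is δ = [−6800 + √(6800² + 4·1300·7726.08)] / (2·1300) = (−6800 + 9296.000)/2600 ≈ 0.960.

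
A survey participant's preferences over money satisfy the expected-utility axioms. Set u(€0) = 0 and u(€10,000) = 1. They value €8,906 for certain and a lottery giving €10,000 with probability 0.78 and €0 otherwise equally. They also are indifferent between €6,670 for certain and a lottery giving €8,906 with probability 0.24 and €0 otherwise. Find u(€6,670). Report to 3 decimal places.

The first gamble pins u(€8,906): it must equal 0.78·1 + 0.22·0 = 0.78.
The second indifference gives u(€6,670) = 0.24·u(€8,906) + 0.76·u(€0) = 0.24·0.78 + 0.76·0.00 = 0.1872.

0.187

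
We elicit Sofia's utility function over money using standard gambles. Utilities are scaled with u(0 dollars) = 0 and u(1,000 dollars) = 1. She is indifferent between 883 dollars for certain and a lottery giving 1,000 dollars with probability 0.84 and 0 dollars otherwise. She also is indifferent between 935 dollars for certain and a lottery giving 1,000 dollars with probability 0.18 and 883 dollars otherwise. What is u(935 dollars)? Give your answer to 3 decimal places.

From the first indifference, u(883 dollars) = 0.84·u(1,000 dollars) + 0.16·u(0 dollars) = 0.84·1 + 0.16·0 = 0.84.
Chaining: u(935 dollars) = 0.18·1.00 + 0.82·0.84 = 0.8688.

0.869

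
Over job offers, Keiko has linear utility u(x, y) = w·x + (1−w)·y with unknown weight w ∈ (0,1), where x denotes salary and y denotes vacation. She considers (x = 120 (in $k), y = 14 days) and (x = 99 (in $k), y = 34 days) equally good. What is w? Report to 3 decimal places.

u(120,14) = u(99,34) means w·120 + (1−w)·14 = w·99 + (1−w)·34.
w·(120−99) = (1−w)·(34−14), i.e. w·21 = (1−w)·20.
So w/(1−w) = 20/21 = 0.9524, giving w = 20/(21+20) = 0.488.

w = 0.488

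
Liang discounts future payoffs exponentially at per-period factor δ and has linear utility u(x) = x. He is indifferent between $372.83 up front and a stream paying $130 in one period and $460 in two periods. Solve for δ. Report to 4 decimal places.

Present value of the stream is 130·δ + 460·δ². Indifference gives 130δ + 460δ² = 372.83.
Rearranged: 460δ² + 130δ − 372.83 = 0.
By the quadratic formula (taking the positive root), δ = (−130 + √702907.20) / 920 ≈ 0.7700.

δ ≈ 0.7700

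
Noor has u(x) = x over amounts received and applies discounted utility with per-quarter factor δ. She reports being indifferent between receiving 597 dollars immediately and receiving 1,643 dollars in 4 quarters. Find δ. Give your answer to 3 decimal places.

δ ≈ 0.776

Equating discounted utilities: u(597) = δ^4·u(1643) ⇒ δ^4 = u(597)/u(1643).
With u(x) = x: δ^4 = 597/1643 = 0.36336.
Taking the 4th root: δ = 0.36336^(1/4) ≈ 0.776.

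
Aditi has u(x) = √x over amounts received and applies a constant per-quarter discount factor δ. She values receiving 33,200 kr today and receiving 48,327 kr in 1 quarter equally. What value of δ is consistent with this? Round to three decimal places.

Equating discounted utilities: u(33200) = δ·u(48327) ⇒ δ = u(33200)/u(48327).
With u(x) = √x: δ = √33200/√48327 = √(33200/48327) = 0.82885.

δ ≈ 0.829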